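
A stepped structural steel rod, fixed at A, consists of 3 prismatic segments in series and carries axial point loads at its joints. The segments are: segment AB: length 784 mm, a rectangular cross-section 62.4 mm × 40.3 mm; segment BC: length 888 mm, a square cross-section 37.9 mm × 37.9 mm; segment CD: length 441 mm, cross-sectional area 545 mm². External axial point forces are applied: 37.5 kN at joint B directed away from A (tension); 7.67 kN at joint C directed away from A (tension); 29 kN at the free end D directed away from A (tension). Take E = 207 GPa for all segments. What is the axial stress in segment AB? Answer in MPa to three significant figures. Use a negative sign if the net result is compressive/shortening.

Internal axial forces (sectioning from the free end, tension +): N_CD = 29 kN, N_BC = 36.67 kN, N_AB = 74.17 kN.
A_AB = 2515 mm².
σ_AB = N_AB/A_AB = 74170/2515 = 29.49 MPa.

29.5 MPa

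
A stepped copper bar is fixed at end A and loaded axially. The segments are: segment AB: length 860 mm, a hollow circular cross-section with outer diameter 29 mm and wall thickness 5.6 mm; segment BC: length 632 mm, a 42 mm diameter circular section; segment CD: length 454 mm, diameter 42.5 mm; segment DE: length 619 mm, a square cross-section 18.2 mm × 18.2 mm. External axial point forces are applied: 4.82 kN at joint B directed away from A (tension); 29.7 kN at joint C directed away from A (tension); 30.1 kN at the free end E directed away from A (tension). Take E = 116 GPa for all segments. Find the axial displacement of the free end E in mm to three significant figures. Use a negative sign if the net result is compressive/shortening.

1.97 mm

Internal axial forces (sectioning from the free end, tension +): N_DE = 30.1 kN, N_CD = 30.1 kN, N_BC = 59.8 kN, N_AB = 64.62 kN.
A_AB = 411.7 mm².
A_BC = 1385 mm².
A_CD = 1419 mm².
A_DE = 331.2 mm².
δ_AB = 64620·860/(411.7·116000) = 1.164 mm
δ_BC = 59800·632/(1385·116000) = 0.2352 mm
δ_CD = 30100·454/(1419·116000) = 0.08304 mm
δ_DE = 30100·619/(331.2·116000) = 0.4849 mm
δ = Σδ_i = 1.967 mm.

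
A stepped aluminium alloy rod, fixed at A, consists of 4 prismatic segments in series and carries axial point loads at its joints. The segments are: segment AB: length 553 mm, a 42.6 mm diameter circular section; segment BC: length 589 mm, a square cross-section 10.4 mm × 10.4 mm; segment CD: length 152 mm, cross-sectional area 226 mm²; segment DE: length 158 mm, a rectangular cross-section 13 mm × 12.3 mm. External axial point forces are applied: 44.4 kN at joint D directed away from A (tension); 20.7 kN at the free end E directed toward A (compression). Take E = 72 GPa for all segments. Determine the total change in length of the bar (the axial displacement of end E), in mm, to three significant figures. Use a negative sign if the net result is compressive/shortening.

Internal axial forces (sectioning from the free end, tension +): N_DE = -20.7 kN, N_CD = 23.7 kN, N_BC = 23.7 kN, N_AB = 23.7 kN.
A_AB = 1425 mm².
A_BC = 108.2 mm².
A_DE = 159.9 mm².
δ_AB = 23700·553/(1425·72000) = 0.1277 mm
δ_BC = 23700·589/(108.2·72000) = 1.793 mm
δ_CD = 23700·152/(226·72000) = 0.2214 mm
δ_DE = -20700·158/(159.9·72000) = -0.2841 mm
δ = Σδ_i = 1.858 mm.

1.86 mm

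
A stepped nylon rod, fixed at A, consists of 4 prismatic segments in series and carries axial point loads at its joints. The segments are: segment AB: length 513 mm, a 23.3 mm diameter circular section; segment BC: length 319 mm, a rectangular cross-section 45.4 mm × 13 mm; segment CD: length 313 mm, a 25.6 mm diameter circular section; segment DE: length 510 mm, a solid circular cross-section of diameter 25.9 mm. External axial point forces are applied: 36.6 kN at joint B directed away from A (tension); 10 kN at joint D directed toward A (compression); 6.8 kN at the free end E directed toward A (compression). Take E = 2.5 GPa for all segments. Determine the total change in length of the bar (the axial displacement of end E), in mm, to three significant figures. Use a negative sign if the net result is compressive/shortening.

Internal axial forces (sectioning from the free end, tension +): N_DE = -6.8 kN, N_CD = -16.8 kN, N_BC = -16.8 kN, N_AB = 19.8 kN.
A_AB = 426.4 mm².
A_BC = 590.2 mm².
A_CD = 514.7 mm².
A_DE = 526.9 mm².
δ_AB = 19800·513/(426.4·2500) = 9.529 mm
δ_BC = -16800·319/(590.2·2500) = -3.632 mm
δ_CD = -16800·313/(514.7·2500) = -4.086 mm
δ_DE = -6800·510/(526.9·2500) = -2.633 mm
δ = Σδ_i = -0.8227 mm.

-0.823 mm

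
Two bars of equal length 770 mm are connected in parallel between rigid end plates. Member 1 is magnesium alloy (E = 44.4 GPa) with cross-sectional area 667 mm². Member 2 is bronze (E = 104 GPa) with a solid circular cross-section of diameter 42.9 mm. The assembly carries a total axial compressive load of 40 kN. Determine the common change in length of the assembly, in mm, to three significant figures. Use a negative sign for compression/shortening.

A_2 = 1445 mm².
Equal strain + equilibrium ⇒ each member carries load in proportion to AE: A₁E₁ = 29610000 N, A₂E₂ = 150300000 N, ΣAE = 179900000 N.
δ = PL/ΣAE = -40000·770/179900000 = -0.1712 mm.

-0.171 mm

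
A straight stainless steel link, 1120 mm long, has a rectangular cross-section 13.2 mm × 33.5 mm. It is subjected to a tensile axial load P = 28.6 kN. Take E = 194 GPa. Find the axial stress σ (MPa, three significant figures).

A = 442.2 mm².
σ = N/A = 28600/442.2 = 64.68 MPa.

64.7 MPa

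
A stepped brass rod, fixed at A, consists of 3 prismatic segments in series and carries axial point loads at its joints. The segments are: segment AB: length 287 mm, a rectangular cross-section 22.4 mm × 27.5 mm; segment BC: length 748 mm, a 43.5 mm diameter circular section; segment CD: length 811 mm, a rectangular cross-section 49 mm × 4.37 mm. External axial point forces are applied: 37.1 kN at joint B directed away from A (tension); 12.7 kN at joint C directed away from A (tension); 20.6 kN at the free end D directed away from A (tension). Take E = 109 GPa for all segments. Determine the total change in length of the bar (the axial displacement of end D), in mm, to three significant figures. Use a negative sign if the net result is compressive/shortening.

1.17 mm

Internal axial forces (sectioning from the free end, tension +): N_CD = 20.6 kN, N_BC = 33.3 kN, N_AB = 70.4 kN.
A_AB = 616 mm².
A_BC = 1486 mm².
A_CD = 214.1 mm².
δ_AB = 70400·287/(616·109000) = 0.3009 mm
δ_BC = 33300·748/(1486·109000) = 0.1538 mm
δ_CD = 20600·811/(214.1·109000) = 0.7158 mm
δ = Σδ_i = 1.17 mm.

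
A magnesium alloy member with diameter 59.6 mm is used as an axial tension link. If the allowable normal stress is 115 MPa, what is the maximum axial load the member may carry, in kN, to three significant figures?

A = 2790 mm².
P_max = σ_allow · A = 115 · 2790 = 320800 N = 320.8 kN.

321 kN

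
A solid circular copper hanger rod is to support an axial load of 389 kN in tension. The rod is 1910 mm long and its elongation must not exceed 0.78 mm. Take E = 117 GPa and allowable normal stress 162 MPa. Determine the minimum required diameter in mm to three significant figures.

Required area A ≥ P/σ_allow = 389000/162 = 2401 mm².
For a solid circular section, d ≥ √(4A/π) = 55.29 mm.
Elongation limit: A ≥ PL/(Eδ_allow) = 389000·1910/(117000·0.78) = 8141 mm² ⇒ d ≥ 101.8 mm.
The elongation limit governs.

102 mm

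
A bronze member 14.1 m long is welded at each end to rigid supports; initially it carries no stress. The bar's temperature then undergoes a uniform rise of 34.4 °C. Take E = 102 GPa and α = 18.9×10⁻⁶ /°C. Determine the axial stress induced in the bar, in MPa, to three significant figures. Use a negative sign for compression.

Free thermal expansion αLΔT = 18.9e-6 · 14100 · 34.4 = 9.167 mm.
The walls impose strain ε = −(9.167)/14100 = -6.5016e-04; σ = Eε = 102000 · -6.5016e-04 = -66.32 MPa.

-66.3 MPa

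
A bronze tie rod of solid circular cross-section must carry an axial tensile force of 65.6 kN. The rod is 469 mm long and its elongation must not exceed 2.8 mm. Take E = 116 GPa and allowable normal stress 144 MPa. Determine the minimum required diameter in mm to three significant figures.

Required area A ≥ P/σ_allow = 65600/144 = 455.6 mm².
For a solid circular section, d ≥ √(4A/π) = 24.08 mm.
Elongation limit: A ≥ PL/(Eδ_allow) = 65600·469/(116000·2.8) = 94.72 mm² ⇒ d ≥ 10.98 mm.
The stress limit governs.

24.1 mm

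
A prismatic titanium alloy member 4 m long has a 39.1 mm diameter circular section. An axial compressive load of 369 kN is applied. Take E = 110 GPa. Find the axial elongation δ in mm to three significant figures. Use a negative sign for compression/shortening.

A = 1201 mm².
δ_mech = NL/(AE) = -369000·4000/(1201·110000) = -11.18 mm.

-11.2 mm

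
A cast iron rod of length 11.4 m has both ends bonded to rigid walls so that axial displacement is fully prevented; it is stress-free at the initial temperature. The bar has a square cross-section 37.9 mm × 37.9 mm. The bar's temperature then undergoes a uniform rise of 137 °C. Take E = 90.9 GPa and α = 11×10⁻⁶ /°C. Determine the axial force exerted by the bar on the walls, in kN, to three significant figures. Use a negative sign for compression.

-197 kN

Free thermal expansion αLΔT = 11e-6 · 11400 · 137 = 17.18 mm.
The walls impose strain ε = −(17.18)/11400 = -1.5070e-03; σ = Eε = 90900 · -1.5070e-03 = -137 MPa.
Wall reaction R = σ·A = -137·1436 = -196800 N = -196.8 kN.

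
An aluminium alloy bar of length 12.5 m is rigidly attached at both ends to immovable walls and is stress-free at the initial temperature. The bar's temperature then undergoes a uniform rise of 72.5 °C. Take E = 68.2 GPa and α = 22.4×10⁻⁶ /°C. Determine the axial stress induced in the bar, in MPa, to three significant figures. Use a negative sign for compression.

Free thermal expansion αLΔT = 22.4e-6 · 12500 · 72.5 = 20.3 mm.
The walls impose strain ε = −(20.3)/12500 = -1.6240e-03; σ = Eε = 68200 · -1.6240e-03 = -110.8 MPa.

-111 MPa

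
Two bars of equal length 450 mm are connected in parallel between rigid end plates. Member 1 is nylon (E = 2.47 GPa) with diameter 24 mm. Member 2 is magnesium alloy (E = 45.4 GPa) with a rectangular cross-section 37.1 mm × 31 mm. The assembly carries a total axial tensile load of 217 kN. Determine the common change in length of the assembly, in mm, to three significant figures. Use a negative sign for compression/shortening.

1.83 mm

A_1 = 452.4 mm².
A_2 = 1150 mm².
Equal strain + equilibrium ⇒ each member carries load in proportion to AE: A₁E₁ = 1117000 N, A₂E₂ = 52210000 N, ΣAE = 53330000 N.
δ = PL/ΣAE = 217000·450/53330000 = 1.831 mm.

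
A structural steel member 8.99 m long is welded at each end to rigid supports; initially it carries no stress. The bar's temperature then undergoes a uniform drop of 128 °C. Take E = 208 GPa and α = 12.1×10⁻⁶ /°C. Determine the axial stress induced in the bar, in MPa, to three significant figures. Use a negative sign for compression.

322 MPa

Free thermal expansion αLΔT = 12.1e-6 · 8990 · -128 = -13.92 mm.
The walls impose strain ε = −(-13.92)/8990 = 1.5488e-03; σ = Eε = 208000 · 1.5488e-03 = 322.2 MPa.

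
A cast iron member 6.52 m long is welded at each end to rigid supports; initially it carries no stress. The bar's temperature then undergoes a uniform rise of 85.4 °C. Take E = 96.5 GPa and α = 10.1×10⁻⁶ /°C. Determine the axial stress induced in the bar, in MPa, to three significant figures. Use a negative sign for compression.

Free thermal expansion αLΔT = 10.1e-6 · 6520 · 85.4 = 5.624 mm.
The walls impose strain ε = −(5.624)/6520 = -8.6254e-04; σ = Eε = 96500 · -8.6254e-04 = -83.24 MPa.

-83.2 MPa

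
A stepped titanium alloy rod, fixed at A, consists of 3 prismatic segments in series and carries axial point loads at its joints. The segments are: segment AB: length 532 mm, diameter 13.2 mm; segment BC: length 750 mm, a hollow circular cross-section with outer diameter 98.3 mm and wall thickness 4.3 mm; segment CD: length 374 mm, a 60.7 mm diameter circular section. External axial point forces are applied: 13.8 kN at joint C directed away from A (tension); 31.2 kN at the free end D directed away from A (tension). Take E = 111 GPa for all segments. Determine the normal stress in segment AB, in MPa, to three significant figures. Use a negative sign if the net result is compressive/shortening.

Internal axial forces (sectioning from the free end, tension +): N_CD = 31.2 kN, N_BC = 45 kN, N_AB = 45 kN.
A_AB = 136.8 mm².
σ_AB = N_AB/A_AB = 45000/136.8 = 328.8 MPa.

329 MPa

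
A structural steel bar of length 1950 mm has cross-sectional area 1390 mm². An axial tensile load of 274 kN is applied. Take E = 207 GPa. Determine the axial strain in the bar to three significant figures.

9.52e-04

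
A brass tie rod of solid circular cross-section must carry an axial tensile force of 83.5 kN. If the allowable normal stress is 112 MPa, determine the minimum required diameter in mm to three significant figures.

Required area A ≥ P/σ_allow = 83500/112 = 745.5 mm².
For a solid circular section, d ≥ √(4A/π) = 30.81 mm.

30.8 mm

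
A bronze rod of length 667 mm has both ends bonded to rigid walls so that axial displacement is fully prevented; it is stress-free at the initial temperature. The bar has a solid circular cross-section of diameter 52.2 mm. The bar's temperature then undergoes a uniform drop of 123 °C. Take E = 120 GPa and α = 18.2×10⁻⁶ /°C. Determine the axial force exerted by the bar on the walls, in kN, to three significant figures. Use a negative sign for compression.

Free thermal expansion αLΔT = 18.2e-6 · 667 · -123 = -1.493 mm.
The walls impose strain ε = −(-1.493)/667 = 2.2386e-03; σ = Eε = 120000 · 2.2386e-03 = 268.6 MPa.
Wall reaction R = σ·A = 268.6·2140 = 574900 N = 574.9 kN.

575 kN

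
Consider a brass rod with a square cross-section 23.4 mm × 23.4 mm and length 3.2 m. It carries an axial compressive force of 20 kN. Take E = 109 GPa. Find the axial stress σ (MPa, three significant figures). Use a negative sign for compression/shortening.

-36.5 MPa

A = 547.6 mm².
σ = N/A = -20000/547.6 = -36.53 MPa.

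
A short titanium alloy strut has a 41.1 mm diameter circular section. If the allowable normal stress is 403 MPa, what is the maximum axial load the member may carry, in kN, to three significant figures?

A = 1327 mm².
P_max = σ_allow · A = 403 · 1327 = 534700 N = 534.7 kN.

535 kN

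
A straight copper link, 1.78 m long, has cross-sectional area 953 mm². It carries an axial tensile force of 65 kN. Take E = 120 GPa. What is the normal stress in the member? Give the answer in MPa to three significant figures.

68.2 MPa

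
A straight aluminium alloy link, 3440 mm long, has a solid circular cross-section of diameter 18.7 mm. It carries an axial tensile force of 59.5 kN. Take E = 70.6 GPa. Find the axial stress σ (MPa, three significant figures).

217 MPa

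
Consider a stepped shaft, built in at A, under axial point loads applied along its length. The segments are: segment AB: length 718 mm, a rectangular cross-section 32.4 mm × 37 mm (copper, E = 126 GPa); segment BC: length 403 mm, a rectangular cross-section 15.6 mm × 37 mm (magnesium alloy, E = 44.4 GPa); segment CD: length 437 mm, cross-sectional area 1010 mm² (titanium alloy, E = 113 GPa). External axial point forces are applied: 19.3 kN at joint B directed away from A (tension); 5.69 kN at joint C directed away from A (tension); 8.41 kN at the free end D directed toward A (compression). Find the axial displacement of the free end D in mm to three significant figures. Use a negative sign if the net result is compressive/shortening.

0.00384 mm

Internal axial forces (sectioning from the free end, tension +): N_CD = -8.41 kN, N_BC = -2.72 kN, N_AB = 16.58 kN.
A_AB = 1199 mm².
A_BC = 577.2 mm².
δ_AB = 16580·718/(1199·126000) = 0.07881 mm
δ_BC = -2720·403/(577.2·44400) = -0.04277 mm
δ_CD = -8410·437/(1010·113000) = -0.0322 mm
δ = Σδ_i = 0.003838 mm.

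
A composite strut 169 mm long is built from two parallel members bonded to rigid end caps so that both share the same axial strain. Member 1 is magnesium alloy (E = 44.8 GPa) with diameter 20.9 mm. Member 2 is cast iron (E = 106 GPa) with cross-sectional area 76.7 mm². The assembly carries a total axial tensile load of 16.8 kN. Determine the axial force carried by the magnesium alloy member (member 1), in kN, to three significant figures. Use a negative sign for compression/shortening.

11.0 kN

A_1 = 343.1 mm².
Equal strain + equilibrium ⇒ each member carries load in proportion to AE: A₁E₁ = 15370000 N, A₂E₂ = 8130000 N, ΣAE = 23500000 N.
F₁ = P·A₁E₁/ΣAE = 16800·15370000/23500000 = 10990 N.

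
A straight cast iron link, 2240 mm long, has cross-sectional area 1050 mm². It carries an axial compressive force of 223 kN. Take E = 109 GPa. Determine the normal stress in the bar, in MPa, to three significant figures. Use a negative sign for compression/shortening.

-212 MPa

σ = N/A = -223000/1050 = -212.4 MPa.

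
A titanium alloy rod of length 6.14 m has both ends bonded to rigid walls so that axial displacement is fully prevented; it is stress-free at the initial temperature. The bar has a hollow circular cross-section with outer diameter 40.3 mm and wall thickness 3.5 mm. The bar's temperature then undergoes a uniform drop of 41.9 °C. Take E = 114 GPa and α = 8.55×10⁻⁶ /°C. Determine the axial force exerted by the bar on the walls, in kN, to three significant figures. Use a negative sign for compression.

Free thermal expansion αLΔT = 8.55e-6 · 6140 · -41.9 = -2.2 mm.
The walls impose strain ε = −(-2.2)/6140 = 3.5825e-04; σ = Eε = 114000 · 3.5825e-04 = 40.84 MPa.
Wall reaction R = σ·A = 40.84·404.6 = 16530 N = 16.53 kN.

16.5 kN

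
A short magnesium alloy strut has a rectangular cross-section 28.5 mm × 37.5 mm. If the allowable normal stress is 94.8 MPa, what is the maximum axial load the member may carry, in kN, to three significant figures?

A = 1069 mm².
P_max = σ_allow · A = 94.8 · 1069 = 101300 N = 101.3 kN.

101 kN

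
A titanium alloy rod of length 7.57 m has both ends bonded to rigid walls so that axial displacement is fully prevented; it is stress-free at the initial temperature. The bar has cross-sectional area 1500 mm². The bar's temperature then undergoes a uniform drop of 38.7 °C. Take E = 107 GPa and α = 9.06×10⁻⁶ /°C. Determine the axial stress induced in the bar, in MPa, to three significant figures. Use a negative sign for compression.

Free thermal expansion αLΔT = 9.06e-6 · 7570 · -38.7 = -2.654 mm.
The walls impose strain ε = −(-2.654)/7570 = 3.5062e-04; σ = Eε = 107000 · 3.5062e-04 = 37.52 MPa.

37.5 MPa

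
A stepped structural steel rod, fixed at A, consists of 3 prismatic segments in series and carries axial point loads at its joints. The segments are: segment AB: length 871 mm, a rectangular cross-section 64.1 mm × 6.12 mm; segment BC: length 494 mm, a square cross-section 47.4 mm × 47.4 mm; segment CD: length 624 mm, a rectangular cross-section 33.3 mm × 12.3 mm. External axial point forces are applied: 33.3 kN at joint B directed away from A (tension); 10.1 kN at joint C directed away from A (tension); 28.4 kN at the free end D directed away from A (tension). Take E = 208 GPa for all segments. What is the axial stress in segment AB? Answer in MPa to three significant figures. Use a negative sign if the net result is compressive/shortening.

183 MPa

Internal axial forces (sectioning from the free end, tension +): N_CD = 28.4 kN, N_BC = 38.5 kN, N_AB = 71.8 kN.
A_AB = 392.3 mm².
σ_AB = N_AB/A_AB = 71800/392.3 = 183 MPa.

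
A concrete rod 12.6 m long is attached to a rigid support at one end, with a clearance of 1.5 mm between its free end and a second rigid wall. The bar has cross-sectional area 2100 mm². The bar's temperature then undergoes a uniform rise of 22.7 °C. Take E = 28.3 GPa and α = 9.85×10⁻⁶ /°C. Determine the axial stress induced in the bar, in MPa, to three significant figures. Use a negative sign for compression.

Free thermal expansion αLΔT = 9.85e-6 · 12600 · 22.7 = 2.817 mm.
The walls engage after the gap closes; constrained expansion = 2.817 − 1.5 = 1.317 mm.
The walls impose strain ε = −(1.317)/12600 = -1.0455e-04; σ = Eε = 28300 · -1.0455e-04 = -2.959 MPa.

-2.96 MPa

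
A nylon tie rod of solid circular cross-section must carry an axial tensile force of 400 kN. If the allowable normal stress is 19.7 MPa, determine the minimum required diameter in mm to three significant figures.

Required area A ≥ P/σ_allow = 400000/19.7 = 20300 mm².
For a solid circular section, d ≥ √(4A/π) = 160.8 mm.

161 mm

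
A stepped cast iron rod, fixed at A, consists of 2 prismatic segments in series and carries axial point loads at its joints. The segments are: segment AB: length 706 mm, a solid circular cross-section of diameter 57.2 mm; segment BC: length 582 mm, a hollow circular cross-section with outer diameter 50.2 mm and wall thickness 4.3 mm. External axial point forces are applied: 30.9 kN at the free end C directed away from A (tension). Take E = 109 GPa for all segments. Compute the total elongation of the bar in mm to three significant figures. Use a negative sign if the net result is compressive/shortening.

0.344 mm

Internal axial forces (sectioning from the free end, tension +): N_BC = 30.9 kN, N_AB = 30.9 kN.
A_AB = 2570 mm².
A_BC = 620.1 mm².
δ_AB = 30900·706/(2570·109000) = 0.07789 mm
δ_BC = 30900·582/(620.1·109000) = 0.2661 mm
δ = Σδ_i = 0.344 mm.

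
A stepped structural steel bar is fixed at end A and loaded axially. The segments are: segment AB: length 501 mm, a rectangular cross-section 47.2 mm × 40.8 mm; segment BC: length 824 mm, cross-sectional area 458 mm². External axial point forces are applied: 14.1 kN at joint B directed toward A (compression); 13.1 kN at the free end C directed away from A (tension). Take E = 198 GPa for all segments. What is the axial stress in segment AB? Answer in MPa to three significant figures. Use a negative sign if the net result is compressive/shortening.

-0.519 MPa

Internal axial forces (sectioning from the free end, tension +): N_BC = 13.1 kN, N_AB = -1 kN.
A_AB = 1926 mm².
σ_AB = N_AB/A_AB = -1000/1926 = -0.5193 MPa.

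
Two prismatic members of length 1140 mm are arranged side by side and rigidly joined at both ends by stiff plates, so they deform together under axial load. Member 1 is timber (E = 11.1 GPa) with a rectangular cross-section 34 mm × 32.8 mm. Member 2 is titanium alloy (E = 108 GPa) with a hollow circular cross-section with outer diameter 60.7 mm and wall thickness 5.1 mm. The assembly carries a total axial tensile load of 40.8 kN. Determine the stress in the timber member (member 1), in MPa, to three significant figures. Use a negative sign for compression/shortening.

4.17 MPa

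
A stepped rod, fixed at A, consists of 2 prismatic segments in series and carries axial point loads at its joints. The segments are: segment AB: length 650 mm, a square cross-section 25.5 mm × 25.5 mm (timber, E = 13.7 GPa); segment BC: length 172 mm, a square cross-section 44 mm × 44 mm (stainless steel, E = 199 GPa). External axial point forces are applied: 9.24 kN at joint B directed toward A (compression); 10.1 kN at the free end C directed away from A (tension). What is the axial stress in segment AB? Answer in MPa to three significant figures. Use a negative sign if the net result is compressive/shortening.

Internal axial forces (sectioning from the free end, tension +): N_BC = 10.1 kN, N_AB = 0.86 kN.
A_AB = 650.2 mm².
σ_AB = N_AB/A_AB = 860/650.2 = 1.323 MPa.

1.32 MPa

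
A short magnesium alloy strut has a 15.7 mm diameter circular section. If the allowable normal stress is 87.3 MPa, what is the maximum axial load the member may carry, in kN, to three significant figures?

A = 193.6 mm².
P_max = σ_allow · A = 87.3 · 193.6 = 16900 N = 16.9 kN.

16.9 kN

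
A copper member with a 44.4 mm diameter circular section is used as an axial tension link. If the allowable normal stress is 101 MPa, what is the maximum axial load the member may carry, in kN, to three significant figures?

A = 1548 mm².
P_max = σ_allow · A = 101 · 1548 = 156400 N = 156.4 kN.

156 kN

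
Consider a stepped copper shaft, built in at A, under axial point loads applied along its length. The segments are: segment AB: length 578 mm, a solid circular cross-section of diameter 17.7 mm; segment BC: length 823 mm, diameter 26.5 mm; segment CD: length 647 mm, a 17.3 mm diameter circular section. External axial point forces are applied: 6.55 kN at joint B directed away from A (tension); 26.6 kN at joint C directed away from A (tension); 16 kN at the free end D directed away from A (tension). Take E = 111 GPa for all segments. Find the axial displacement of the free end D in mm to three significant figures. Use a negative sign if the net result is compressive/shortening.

Internal axial forces (sectioning from the free end, tension +): N_CD = 16 kN, N_BC = 42.6 kN, N_AB = 49.15 kN.
A_AB = 246.1 mm².
A_BC = 551.5 mm².
A_CD = 235.1 mm².
δ_AB = 49150·578/(246.1·111000) = 1.04 mm
δ_BC = 42600·823/(551.5·111000) = 0.5727 mm
δ_CD = 16000·647/(235.1·111000) = 0.3968 mm
δ = Σδ_i = 2.01 mm.

2.01 mm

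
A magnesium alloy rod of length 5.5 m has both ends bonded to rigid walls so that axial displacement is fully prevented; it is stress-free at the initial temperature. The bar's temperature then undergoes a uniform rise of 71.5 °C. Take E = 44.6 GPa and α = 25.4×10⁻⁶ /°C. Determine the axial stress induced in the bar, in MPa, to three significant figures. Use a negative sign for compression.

-81.0 MPa

Free thermal expansion αLΔT = 25.4e-6 · 5500 · 71.5 = 9.989 mm.
The walls impose strain ε = −(9.989)/5500 = -1.8161e-03; σ = Eε = 44600 · -1.8161e-03 = -81 MPa.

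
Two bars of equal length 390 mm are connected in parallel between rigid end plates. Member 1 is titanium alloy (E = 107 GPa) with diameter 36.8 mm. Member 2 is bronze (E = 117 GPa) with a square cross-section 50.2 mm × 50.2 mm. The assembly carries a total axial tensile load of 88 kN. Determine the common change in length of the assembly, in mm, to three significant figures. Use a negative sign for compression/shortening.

A_1 = 1064 mm².
A_2 = 2520 mm².
Equal strain + equilibrium ⇒ each member carries load in proportion to AE: A₁E₁ = 113800000 N, A₂E₂ = 294800000 N, ΣAE = 408700000 N.
δ = PL/ΣAE = 88000·390/408700000 = 0.08398 mm.

0.0840 mm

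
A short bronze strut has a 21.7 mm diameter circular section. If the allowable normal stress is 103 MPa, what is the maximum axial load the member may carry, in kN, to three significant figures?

A = 369.8 mm².
P_max = σ_allow · A = 103 · 369.8 = 38090 N = 38.09 kN.

38.1 kN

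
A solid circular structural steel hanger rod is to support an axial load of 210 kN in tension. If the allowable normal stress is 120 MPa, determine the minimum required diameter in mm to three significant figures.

Required area A ≥ P/σ_allow = 210000/120 = 1750 mm².
For a solid circular section, d ≥ √(4A/π) = 47.2 mm.

47.2 mm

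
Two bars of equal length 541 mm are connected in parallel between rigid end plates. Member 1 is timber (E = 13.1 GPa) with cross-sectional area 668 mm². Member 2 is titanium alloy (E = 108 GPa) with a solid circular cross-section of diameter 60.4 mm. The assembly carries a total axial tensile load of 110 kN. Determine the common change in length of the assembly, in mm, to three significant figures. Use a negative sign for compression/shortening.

A_2 = 2865 mm².
Equal strain + equilibrium ⇒ each member carries load in proportion to AE: A₁E₁ = 8751000 N, A₂E₂ = 309400000 N, ΣAE = 318200000 N.
δ = PL/ΣAE = 110000·541/318200000 = 0.187 mm.

0.187 mm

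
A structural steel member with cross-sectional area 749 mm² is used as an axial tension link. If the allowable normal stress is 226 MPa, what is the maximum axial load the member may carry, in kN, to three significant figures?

P_max = σ_allow · A = 226 · 749 = 169300 N = 169.3 kN.

169 kN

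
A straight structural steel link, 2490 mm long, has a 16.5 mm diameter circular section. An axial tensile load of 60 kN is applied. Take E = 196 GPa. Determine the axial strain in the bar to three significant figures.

0.00143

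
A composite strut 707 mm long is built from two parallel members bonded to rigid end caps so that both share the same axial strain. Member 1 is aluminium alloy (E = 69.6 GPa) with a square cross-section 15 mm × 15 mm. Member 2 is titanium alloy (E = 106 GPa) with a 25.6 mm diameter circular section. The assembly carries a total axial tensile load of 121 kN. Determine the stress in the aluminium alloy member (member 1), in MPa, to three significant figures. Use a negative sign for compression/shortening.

120 MPa

A_1 = 225 mm².
A_2 = 514.7 mm².
Equal strain + equilibrium ⇒ each member carries load in proportion to AE: A₁E₁ = 15660000 N, A₂E₂ = 54560000 N, ΣAE = 70220000 N.
σ₁ = P·E₁/ΣAE = 121000·69600/70220000 = 119.9 MPa.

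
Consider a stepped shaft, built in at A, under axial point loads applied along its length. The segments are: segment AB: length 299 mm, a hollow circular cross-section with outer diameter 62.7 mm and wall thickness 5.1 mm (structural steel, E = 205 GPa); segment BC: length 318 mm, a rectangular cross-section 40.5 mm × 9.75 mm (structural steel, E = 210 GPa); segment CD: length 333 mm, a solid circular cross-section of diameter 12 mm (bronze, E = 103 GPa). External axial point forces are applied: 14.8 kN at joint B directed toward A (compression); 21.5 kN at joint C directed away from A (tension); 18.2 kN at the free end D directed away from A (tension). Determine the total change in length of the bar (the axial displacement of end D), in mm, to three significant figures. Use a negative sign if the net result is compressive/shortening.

Internal axial forces (sectioning from the free end, tension +): N_CD = 18.2 kN, N_BC = 39.7 kN, N_AB = 24.9 kN.
A_AB = 922.9 mm².
A_BC = 394.9 mm².
A_CD = 113.1 mm².
δ_AB = 24900·299/(922.9·205000) = 0.03935 mm
δ_BC = 39700·318/(394.9·210000) = 0.1522 mm
δ_CD = 18200·333/(113.1·103000) = 0.5203 mm
δ = Σδ_i = 0.7119 mm.

0.712 mm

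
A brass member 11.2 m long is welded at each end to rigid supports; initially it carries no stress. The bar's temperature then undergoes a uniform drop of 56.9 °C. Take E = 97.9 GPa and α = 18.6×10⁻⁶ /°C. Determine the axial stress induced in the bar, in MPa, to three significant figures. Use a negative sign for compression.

104 MPa

Free thermal expansion αLΔT = 18.6e-6 · 11200 · -56.9 = -11.85 mm.
The walls impose strain ε = −(-11.85)/11200 = 1.0583e-03; σ = Eε = 97900 · 1.0583e-03 = 103.6 MPa.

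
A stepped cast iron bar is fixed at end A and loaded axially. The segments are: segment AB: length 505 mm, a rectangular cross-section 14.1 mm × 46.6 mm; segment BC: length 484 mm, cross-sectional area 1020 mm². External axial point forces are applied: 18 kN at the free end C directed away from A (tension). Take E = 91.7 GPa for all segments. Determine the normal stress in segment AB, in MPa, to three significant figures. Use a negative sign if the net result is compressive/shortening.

Internal axial forces (sectioning from the free end, tension +): N_BC = 18 kN, N_AB = 18 kN.
A_AB = 657.1 mm².
σ_AB = N_AB/A_AB = 18000/657.1 = 27.39 MPa.

27.4 MPa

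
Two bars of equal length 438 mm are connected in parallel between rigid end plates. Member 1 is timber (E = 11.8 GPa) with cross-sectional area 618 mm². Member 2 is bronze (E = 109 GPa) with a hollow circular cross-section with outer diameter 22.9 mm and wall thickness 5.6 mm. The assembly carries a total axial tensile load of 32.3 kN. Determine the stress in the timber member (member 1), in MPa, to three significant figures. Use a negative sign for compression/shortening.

9.42 MPa

A_2 = 304.4 mm².
Equal strain + equilibrium ⇒ each member carries load in proportion to AE: A₁E₁ = 7292000 N, A₂E₂ = 33170000 N, ΣAE = 40470000 N.
σ₁ = P·E₁/ΣAE = 32300·11800/40470000 = 9.418 MPa.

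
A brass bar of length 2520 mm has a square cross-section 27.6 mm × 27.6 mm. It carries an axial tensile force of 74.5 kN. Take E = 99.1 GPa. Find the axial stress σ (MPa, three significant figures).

A = 761.8 mm².
σ = N/A = 74500/761.8 = 97.8 MPa.

97.8 MPa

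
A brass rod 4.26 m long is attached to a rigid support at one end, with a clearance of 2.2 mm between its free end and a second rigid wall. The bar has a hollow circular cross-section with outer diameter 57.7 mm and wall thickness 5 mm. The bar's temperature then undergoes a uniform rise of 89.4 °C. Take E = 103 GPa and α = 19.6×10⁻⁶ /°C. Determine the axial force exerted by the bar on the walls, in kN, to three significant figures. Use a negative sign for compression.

-105 kN

Free thermal expansion αLΔT = 19.6e-6 · 4260 · 89.4 = 7.465 mm.
The walls engage after the gap closes; constrained expansion = 7.465 − 2.2 = 5.265 mm.
The walls impose strain ε = −(5.265)/4260 = -1.2358e-03; σ = Eε = 103000 · -1.2358e-03 = -127.3 MPa.
Wall reaction R = σ·A = -127.3·827.8 = -105400 N = -105.4 kN.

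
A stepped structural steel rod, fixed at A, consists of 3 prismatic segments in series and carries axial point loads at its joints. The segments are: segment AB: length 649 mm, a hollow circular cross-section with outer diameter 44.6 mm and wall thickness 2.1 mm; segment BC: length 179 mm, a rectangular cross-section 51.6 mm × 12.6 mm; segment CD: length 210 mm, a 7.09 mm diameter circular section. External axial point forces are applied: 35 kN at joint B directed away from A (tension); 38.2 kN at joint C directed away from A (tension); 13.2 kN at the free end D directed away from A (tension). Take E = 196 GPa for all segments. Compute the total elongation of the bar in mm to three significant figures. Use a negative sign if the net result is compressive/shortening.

1.45 mm

Internal axial forces (sectioning from the free end, tension +): N_CD = 13.2 kN, N_BC = 51.4 kN, N_AB = 86.4 kN.
A_AB = 280.4 mm².
A_BC = 650.2 mm².
A_CD = 39.48 mm².
δ_AB = 86400·649/(280.4·196000) = 1.02 mm
δ_BC = 51400·179/(650.2·196000) = 0.0722 mm
δ_CD = 13200·210/(39.48·196000) = 0.3582 mm
δ = Σδ_i = 1.451 mm.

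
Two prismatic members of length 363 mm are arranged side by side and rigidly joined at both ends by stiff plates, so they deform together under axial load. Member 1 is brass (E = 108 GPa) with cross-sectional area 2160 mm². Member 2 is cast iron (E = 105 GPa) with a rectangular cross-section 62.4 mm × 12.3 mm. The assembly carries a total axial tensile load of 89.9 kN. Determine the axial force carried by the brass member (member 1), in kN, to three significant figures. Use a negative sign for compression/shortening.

A_2 = 767.5 mm².
Equal strain + equilibrium ⇒ each member carries load in proportion to AE: A₁E₁ = 233300000 N, A₂E₂ = 80590000 N, ΣAE = 313900000 N.
F₁ = P·A₁E₁/ΣAE = 89900·233300000/313900000 = 66820 N.

66.8 kN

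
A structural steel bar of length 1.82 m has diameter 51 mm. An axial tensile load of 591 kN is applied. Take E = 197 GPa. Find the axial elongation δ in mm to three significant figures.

2.67 mm

A = 2043 mm².
δ_mech = NL/(AE) = 591000·1820/(2043·197000) = 2.673 mm.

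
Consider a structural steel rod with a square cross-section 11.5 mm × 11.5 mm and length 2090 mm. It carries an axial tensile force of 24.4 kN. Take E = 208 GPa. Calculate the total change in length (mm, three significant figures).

1.85 mm

A = 132.2 mm².
δ_mech = NL/(AE) = 24400·2090/(132.2·208000) = 1.854 mm.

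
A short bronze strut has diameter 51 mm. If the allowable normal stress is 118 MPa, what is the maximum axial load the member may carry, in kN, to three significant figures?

241 kN

A = 2043 mm².
P_max = σ_allow · A = 118 · 2043 = 241100 N = 241.1 kN.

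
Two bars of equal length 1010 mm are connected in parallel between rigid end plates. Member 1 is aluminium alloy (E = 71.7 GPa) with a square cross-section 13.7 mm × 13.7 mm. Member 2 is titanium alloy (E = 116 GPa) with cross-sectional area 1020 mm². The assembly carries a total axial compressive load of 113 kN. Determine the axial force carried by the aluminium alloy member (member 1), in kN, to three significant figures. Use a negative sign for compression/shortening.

-11.5 kN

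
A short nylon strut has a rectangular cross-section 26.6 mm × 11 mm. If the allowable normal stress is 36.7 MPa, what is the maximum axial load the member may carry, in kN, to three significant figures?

A = 292.6 mm².
P_max = σ_allow · A = 36.7 · 292.6 = 10740 N = 10.74 kN.

10.7 kN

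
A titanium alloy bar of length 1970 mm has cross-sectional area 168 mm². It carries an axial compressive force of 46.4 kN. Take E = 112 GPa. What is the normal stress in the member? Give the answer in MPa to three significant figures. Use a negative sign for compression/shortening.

-276 MPa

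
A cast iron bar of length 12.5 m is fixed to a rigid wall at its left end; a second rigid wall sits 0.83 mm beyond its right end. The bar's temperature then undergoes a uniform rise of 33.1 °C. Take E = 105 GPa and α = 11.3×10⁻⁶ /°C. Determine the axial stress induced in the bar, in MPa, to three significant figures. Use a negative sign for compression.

Free thermal expansion αLΔT = 11.3e-6 · 12500 · 33.1 = 4.675 mm.
The walls engage after the gap closes; constrained expansion = 4.675 − 0.83 = 3.845 mm.
The walls impose strain ε = −(3.845)/12500 = -3.0763e-04; σ = Eε = 105000 · -3.0763e-04 = -32.3 MPa.

-32.3 MPa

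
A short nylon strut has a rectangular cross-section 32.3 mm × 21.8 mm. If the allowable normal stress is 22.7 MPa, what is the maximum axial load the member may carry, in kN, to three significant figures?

16.0 kN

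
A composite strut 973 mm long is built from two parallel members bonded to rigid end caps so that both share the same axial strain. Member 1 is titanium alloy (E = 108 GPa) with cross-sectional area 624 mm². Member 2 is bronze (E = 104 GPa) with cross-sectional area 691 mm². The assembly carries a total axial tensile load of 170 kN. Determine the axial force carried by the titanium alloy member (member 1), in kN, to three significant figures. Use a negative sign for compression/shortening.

Equal strain + equilibrium ⇒ each member carries load in proportion to AE: A₁E₁ = 67390000 N, A₂E₂ = 71860000 N, ΣAE = 139300000 N.
F₁ = P·A₁E₁/ΣAE = 170000·67390000/139300000 = 82270 N.

82.3 kN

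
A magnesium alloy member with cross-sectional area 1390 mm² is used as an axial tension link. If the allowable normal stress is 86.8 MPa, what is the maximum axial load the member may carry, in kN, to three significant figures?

P_max = σ_allow · A = 86.8 · 1390 = 120700 N = 120.7 kN.

121 kN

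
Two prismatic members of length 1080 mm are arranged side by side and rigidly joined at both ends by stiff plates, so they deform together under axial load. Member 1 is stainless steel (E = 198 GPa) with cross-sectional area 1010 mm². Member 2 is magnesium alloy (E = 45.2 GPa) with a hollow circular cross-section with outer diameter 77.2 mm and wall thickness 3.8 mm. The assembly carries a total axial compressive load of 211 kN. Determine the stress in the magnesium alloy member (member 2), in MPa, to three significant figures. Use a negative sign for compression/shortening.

-39.8 MPa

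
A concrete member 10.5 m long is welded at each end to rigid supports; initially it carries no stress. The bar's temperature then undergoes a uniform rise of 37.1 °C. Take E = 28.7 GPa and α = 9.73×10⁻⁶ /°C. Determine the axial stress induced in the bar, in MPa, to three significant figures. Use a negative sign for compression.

Free thermal expansion αLΔT = 9.73e-6 · 10500 · 37.1 = 3.79 mm.
The walls impose strain ε = −(3.79)/10500 = -3.6098e-04; σ = Eε = 28700 · -3.6098e-04 = -10.36 MPa.

-10.4 MPa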